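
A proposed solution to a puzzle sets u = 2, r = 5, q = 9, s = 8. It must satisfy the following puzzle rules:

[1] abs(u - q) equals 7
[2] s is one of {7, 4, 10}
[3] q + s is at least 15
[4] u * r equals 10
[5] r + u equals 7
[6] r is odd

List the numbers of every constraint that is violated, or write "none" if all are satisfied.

No — constraint 2 is not satisfied.

[1] abs(2 - 9) = 7 — holds.
[2] s = 8 is not in {7, 4, 10} — fails.
[3] q + s = 9 + 8 = 17; 17 ≥ 15 — holds.
[4] u * r = 2 * 5 = 10 — holds.
[5] r + u = 5 + 2 = 7 — holds.
[6] r = 5 is odd — holds.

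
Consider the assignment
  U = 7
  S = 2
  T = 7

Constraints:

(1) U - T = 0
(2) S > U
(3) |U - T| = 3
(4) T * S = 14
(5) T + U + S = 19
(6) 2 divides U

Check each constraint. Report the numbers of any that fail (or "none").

Violated: 2, 3, 5, 6.

(1) U - T = 7 - 7 = 0  OK
(2) S = 2, U = 7; 2 ≤ 7 (want >)  FAIL
(3) |7 - 7| = 0, not 3  FAIL
(4) T * S = 7 * 2 = 14  OK
(5) T + U + S = 7 + 7 + 2 = 16, not 19  FAIL
(6) 7 = 2*3 + 1, so 2 does not divide 7  FAIL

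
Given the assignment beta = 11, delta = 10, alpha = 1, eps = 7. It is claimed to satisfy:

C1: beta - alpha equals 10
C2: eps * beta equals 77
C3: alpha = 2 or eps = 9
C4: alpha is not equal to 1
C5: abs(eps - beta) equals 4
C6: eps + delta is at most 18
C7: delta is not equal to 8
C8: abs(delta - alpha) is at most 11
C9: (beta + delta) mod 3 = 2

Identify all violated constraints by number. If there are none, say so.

No — constraints 3, 4, 9 are not satisfied.

C1: beta - alpha = 11 - 1 = 10 — holds.
C2: eps * beta = 7 * 11 = 77 — holds.
C3: alpha = 1 ≠ 2 and eps = 7 ≠ 9; both disjuncts false — does not hold.
C4: alpha = 1, but 1 is required to differ — does not hold.
C5: abs(7 - 11) = 4 — holds.
C6: eps + delta = 7 + 10 = 17; 17 ≤ 18 — holds.
C7: delta = 10, and 10 ≠ 8 — holds.
C8: abs(10 - 1) = 9; 9 ≤ 11 — holds.
C9: beta + delta = 21; 21 mod 3 = 0, not 2 — does not hold.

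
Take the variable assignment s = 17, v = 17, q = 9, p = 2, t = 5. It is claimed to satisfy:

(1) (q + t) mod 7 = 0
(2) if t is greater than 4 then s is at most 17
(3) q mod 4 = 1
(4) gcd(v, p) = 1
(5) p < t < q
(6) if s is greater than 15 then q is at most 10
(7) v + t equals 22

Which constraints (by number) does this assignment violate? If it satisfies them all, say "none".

(1) q + t = 14; 14 mod 7 = 0  holds
(2) t = 5 > 4, so we need s ≤ 17; s = 17 ≤ 17  holds
(3) 9 mod 4 = 1  holds
(4) gcd(17, 2) = 1  holds
(5) values 2 < 5 < 9  holds
(6) s = 17 > 15, so we need q ≤ 10; q = 9 ≤ 10  holds
(7) v + t = 17 + 5 = 22  holds

The assignment satisfies every constraint.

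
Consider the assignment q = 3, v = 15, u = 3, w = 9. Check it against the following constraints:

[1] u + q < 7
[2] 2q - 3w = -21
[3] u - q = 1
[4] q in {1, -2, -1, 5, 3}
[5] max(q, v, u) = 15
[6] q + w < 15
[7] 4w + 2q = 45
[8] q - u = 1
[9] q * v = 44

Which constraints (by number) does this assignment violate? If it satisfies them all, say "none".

Constraints 3, 7, 8, and 9 do not hold.

[1] u + q = 3 + 3 = 6; 6 < 7  ✓
[2] 2q - 3w = 2(3) - 3(9) = -21  ✓
[3] u - q = 3 - 3 = 0, not 1  ✗
[4] q = 3 is in {1, -2, -1, 5, 3}  ✓
[5] max(3, 15, 3) = 15  ✓
[6] q + w = 3 + 9 = 12; 12 < 15  ✓
[7] 4w + 2q = 4(9) + 2(3) = 42, not 45  ✗
[8] q - u = 3 - 3 = 0, not 1  ✗
[9] q * v = 3 * 15 = 45, not 44  ✗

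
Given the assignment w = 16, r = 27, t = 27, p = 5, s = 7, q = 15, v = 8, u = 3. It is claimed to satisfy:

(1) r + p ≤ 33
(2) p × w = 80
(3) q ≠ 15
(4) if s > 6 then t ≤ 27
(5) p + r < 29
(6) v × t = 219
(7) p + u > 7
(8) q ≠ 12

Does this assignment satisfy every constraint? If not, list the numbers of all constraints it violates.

(1) r + p = 27 + 5 = 32; 32 ≤ 33 — OK.
(2) p × w = 5 × 16 = 80 — OK.
(3) q = 15, but 15 is required to differ — violated.
(4) s = 7 > 6, so we need t ≤ 27; t = 27 ≤ 27 — OK.
(5) p + r = 5 + 27 = 32; 32 ≥ 29, bound 29 not met — violated.
(6) v × t = 8 × 27 = 216, not 219 — violated.
(7) p + u = 5 + 3 = 8; 8 > 7 — OK.
(8) q = 15, and 15 ≠ 12 — OK.

Constraints 3, 5, and 6 do not hold.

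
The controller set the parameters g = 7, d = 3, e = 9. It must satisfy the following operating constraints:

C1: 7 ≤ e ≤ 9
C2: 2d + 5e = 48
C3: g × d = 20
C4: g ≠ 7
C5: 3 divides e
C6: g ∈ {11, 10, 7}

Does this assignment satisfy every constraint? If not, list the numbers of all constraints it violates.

Violated: 2, 3, 4.

C1: e = 9 lies in [7, 9] — OK.
C2: 2d + 5e = 2(3) + 5(9) = 51, not 48 — violated.
C3: g × d = 7 × 3 = 21, not 20 — violated.
C4: g = 7, but 7 is required to differ — violated.
C5: 9 / 3 = 3, so 3 divides 9 — OK.
C6: g = 7 is in {11, 10, 7} — OK.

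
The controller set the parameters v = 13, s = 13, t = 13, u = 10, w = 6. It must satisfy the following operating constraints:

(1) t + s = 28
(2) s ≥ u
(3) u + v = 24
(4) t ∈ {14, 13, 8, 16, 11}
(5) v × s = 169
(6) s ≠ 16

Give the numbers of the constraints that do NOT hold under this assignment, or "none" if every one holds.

The assignment fails constraints 1 and 3.

(1) t + s = 13 + 13 = 26, not 28 — fails.
(2) s = 13, u = 10; 13 ≥ 10 — holds.
(3) u + v = 10 + 13 = 23, not 24 — fails.
(4) t = 13 is in {14, 13, 8, 16, 11} — holds.
(5) v × s = 13 × 13 = 169 — holds.
(6) s = 13, and 13 ≠ 16 — holds.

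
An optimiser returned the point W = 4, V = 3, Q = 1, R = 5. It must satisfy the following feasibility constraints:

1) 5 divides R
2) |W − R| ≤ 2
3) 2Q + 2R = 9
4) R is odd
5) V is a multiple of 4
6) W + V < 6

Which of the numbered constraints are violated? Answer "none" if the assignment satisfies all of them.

1) 5 / 5 = 1, so 5 divides 5  true
2) |4 − 5| = 1; 1 ≤ 2  true
3) 2Q + 2R = 2(1) + 2(5) = 12, not 9  false
4) R = 5 is odd  true
5) 3 = 4×0 + 3, so 4 does not divide 3  false
6) W + V = 4 + 3 = 7; 7 ≥ 6, bound 6 not met  false

The assignment fails constraints 3, 5, and 6.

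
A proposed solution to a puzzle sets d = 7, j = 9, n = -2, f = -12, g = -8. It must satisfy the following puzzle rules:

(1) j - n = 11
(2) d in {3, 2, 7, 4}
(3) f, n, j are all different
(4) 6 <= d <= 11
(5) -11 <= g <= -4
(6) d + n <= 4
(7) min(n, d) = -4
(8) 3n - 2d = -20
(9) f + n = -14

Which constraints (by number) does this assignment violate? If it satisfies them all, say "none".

Violated: 6, 7.

(1) j - n = 9 - (-2) = 11  true
(2) d = 7 is in {3, 2, 7, 4}  true
(3) values -12, -2, 9 are pairwise distinct  true
(4) d = 7 lies in [6, 11]  true
(5) g = -8 lies in [-11, -4]  true
(6) d + n = 7 + (-2) = 5; 5 > 4, bound 4 not met  false
(7) min(-2, 7) = -2, not -4  false
(8) 3n - 2d = 3(-2) - 2(7) = -20  true
(9) f + n = -12 + (-2) = -14  true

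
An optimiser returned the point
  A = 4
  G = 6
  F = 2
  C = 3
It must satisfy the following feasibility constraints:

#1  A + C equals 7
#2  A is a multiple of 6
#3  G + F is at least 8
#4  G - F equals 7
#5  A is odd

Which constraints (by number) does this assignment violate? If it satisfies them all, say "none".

The assignment fails constraints 2, 4, and 5.

#1 A + C = 4 + 3 = 7 — OK.
#2 4 = 6*0 + 4, so 6 does not divide 4 — violated.
#3 G + F = 6 + 2 = 8; 8 ≥ 8 — OK.
#4 G - F = 6 - 2 = 4, not 7 — violated.
#5 A = 4 is even — violated.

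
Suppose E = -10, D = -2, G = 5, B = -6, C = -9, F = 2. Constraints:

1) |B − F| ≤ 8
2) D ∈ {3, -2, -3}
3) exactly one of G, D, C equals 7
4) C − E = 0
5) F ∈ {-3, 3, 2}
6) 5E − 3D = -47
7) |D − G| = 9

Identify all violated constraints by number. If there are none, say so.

Constraints 3, 4, 6, 7 do not hold.

1) |-6 − 2| = 8; 8 ≤ 8  OK
2) D = -2 is in {3, -2, -3}  OK
3) G=5, D=-2, C=-9; 0 of them equal 7, not exactly one  FAIL
4) C − E = -9 − (-10) = 1, not 0  FAIL
5) F = 2 is in {-3, 3, 2}  OK
6) 5E − 3D = 5(-10) − 3(-2) = -44, not -47  FAIL
7) |-2 − 5| = 7, not 9  FAIL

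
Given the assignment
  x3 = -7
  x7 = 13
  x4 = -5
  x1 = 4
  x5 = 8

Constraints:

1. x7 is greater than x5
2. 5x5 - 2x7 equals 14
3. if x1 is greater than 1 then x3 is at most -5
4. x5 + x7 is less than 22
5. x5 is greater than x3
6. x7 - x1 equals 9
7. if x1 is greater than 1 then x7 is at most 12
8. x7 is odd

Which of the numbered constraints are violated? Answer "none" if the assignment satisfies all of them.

Violated: 7.

1. x7 = 13, x5 = 8; 13 > 8 — OK.
2. 5x5 - 2x7 = 5(8) - 2(13) = 14 — OK.
3. x1 = 4 > 1, so we need x3 ≤ -5; x3 = -7 ≤ -5 — OK.
4. x5 + x7 = 8 + 13 = 21; 21 < 22 — OK.
5. x5 = 8, x3 = -7; 8 > -7 — OK.
6. x7 - x1 = 13 - 4 = 9 — OK.
7. x1 = 4 > 1, so we need x7 ≤ 12; but x7 = 13 > 12 — violated.
8. x7 = 13 is odd — OK.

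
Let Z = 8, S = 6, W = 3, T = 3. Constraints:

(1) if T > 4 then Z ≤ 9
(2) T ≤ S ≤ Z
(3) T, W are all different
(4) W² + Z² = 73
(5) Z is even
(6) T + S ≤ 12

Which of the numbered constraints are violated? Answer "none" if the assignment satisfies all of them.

(1) T = 3, not > 4; antecedent false, conditional vacuously true — OK.
(2) values 3 ≤ 6 ≤ 8 — OK.
(3) T = W = 3, not all different — violated.
(4) W² + Z² = 3² + 8² = 9 + 64 = 73 — OK.
(5) Z = 8 is even — OK.
(6) T + S = 3 + 6 = 9; 9 ≤ 12 — OK.

Constraint 3 is violated.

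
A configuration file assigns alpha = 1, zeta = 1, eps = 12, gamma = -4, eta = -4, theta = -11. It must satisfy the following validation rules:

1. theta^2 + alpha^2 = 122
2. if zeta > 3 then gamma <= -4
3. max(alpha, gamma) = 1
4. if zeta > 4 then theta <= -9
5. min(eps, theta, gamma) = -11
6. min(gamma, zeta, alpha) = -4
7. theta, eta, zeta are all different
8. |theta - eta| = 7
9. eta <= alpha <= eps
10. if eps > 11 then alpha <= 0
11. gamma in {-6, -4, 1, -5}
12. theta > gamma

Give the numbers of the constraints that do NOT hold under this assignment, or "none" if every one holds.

Constraints 10 and 12 are violated.

1. theta^2 + alpha^2 = (-11)^2 + 1^2 = 121 + 1 = 122 — holds.
2. zeta = 1, not > 3; antecedent false, conditional vacuously true — holds.
3. max(1, -4) = 1 — holds.
4. zeta = 1, not > 4; antecedent false, conditional vacuously true — holds.
5. min(12, -11, -4) = -11 — holds.
6. min(-4, 1, 1) = -4 — holds.
7. values -11, -4, 1 are pairwise distinct — holds.
8. |-11 - (-4)| = 7 — holds.
9. values -4 <= 1 <= 12 — holds.
10. eps = 12 > 11, so we need alpha ≤ 0; but alpha = 1 > 0 — does not hold.
11. gamma = -4 is in {-6, -4, 1, -5} — holds.
12. theta = -11, gamma = -4; -11 ≤ -4 (want >) — does not hold.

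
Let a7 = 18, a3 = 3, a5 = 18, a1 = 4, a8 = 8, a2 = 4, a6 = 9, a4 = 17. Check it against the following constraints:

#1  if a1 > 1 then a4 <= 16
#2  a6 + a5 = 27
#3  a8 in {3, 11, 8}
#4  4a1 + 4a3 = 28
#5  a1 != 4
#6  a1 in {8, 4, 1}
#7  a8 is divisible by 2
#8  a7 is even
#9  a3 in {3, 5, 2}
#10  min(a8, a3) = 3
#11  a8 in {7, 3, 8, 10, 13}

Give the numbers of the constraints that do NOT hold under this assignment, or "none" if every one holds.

No — constraints 1, 5 are not satisfied.

#1 a1 = 4 > 1, so we need a4 ≤ 16; but a4 = 17 > 16 — does not hold.
#2 a6 + a5 = 9 + 18 = 27 — holds.
#3 a8 = 8 is in {3, 11, 8} — holds.
#4 4a1 + 4a3 = 4(4) + 4(3) = 28 — holds.
#5 a1 = 4, but 4 is required to differ — does not hold.
#6 a1 = 4 is in {8, 4, 1} — holds.
#7 8 / 2 = 4, so 2 divides 8 — holds.
#8 a7 = 18 is even — holds.
#9 a3 = 3 is in {3, 5, 2} — holds.
#10 min(8, 3) = 3 — holds.
#11 a8 = 8 is in {7, 3, 8, 10, 13} — holds.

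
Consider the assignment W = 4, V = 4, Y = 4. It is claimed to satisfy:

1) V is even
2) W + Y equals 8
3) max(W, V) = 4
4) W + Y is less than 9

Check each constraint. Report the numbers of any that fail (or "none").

1) V = 4 is even — OK.
2) W + Y = 4 + 4 = 8 — OK.
3) max(4, 4) = 4 — OK.
4) W + Y = 4 + 4 = 8; 8 < 9 — OK.

All constraints are satisfied.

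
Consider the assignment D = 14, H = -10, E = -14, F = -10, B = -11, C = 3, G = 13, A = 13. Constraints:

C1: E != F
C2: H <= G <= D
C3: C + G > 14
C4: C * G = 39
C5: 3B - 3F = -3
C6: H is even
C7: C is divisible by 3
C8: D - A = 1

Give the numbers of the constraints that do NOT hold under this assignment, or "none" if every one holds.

C1: E = -14, F = -10; distinct  ✓
C2: values -10 <= 13 <= 14  ✓
C3: C + G = 3 + 13 = 16; 16 > 14  ✓
C4: C * G = 3 * 13 = 39  ✓
C5: 3B - 3F = 3(-11) - 3(-10) = -3  ✓
C6: H = -10 is even  ✓
C7: 3 / 3 = 1, so 3 divides 3  ✓
C8: D - A = 14 - 13 = 1  ✓

All constraints are satisfied.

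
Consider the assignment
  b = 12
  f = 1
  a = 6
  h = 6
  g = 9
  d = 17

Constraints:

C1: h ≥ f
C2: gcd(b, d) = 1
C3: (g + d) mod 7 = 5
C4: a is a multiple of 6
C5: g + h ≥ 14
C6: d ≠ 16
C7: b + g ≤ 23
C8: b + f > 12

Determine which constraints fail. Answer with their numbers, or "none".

C1: h = 6, f = 1; 6 ≥ 1 — OK.
C2: gcd(12, 17) = 1 — OK.
C3: g + d = 26; 26 mod 7 = 5 — OK.
C4: 6 / 6 = 1, so 6 divides 6 — OK.
C5: g + h = 9 + 6 = 15; 15 ≥ 14 — OK.
C6: d = 17, and 17 ≠ 16 — OK.
C7: b + g = 12 + 9 = 21; 21 ≤ 23 — OK.
C8: b + f = 12 + 1 = 13; 13 > 12 — OK.

Yes — all constraints hold.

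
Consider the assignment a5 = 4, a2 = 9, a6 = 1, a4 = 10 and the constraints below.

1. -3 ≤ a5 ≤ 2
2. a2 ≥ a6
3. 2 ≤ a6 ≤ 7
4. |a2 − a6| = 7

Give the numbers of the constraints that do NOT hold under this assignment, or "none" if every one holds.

1. a5 = 4 is outside [-3, 2] — violated.
2. a2 = 9, a6 = 1; 9 ≥ 1 — satisfied.
3. a6 = 1 is outside [2, 7] — violated.
4. |9 − 1| = 8, not 7 — violated.

Constraints 1, 3, 4 do not hold.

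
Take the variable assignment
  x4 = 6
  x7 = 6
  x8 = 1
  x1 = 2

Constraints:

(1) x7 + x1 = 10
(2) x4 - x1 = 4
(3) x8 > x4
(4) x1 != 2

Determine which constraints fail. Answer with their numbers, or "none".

No — constraints 1, 3, 4 are not satisfied.

(1) x7 + x1 = 6 + 2 = 8, not 10  fails
(2) x4 - x1 = 6 - 2 = 4  holds
(3) x8 = 1, x4 = 6; 1 ≤ 6 (want >)  fails
(4) x1 = 2, but 2 is required to differ  fails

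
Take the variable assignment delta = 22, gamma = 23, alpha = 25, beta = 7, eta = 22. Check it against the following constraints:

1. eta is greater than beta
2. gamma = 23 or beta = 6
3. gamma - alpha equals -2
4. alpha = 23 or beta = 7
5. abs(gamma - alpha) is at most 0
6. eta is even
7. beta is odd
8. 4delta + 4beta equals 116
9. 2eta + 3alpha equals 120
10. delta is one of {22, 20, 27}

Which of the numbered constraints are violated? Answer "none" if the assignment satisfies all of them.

1. eta = 22, beta = 7; 22 > 7  true
2. gamma = 23 = 23 (first disjunct)  true
3. gamma - alpha = 23 - 25 = -2  true
4. alpha = 25 ≠ 23, but beta = 7 = 7 (second disjunct)  true
5. abs(23 - 25) = 2; 2 > 0, exceeds bound 0  false
6. eta = 22 is even  true
7. beta = 7 is odd  true
8. 4delta + 4beta = 4(22) + 4(7) = 116  true
9. 2eta + 3alpha = 2(22) + 3(25) = 119, not 120  false
10. delta = 22 is in {22, 20, 27}  true

Violated: 5 and 9.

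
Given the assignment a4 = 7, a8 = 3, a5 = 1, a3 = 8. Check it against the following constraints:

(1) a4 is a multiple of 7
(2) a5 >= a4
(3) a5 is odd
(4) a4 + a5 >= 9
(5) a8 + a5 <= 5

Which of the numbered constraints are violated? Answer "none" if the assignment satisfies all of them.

The assignment fails constraints 2 and 4.

(1) 7 / 7 = 1, so 7 divides 7 — OK.
(2) a5 = 1, a4 = 7; 1 < 7 (want ≥) — violated.
(3) a5 = 1 is odd — OK.
(4) a4 + a5 = 7 + 1 = 8; 8 < 9, bound 9 not met — violated.
(5) a8 + a5 = 3 + 1 = 4; 4 ≤ 5 — OK.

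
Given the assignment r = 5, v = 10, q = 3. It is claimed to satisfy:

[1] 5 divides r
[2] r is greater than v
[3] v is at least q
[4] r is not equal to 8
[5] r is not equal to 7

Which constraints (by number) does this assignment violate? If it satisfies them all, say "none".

[1] 5 / 5 = 1, so 5 divides 5  holds
[2] r = 5, v = 10; 5 ≤ 10 (want >)  fails
[3] v = 10, q = 3; 10 ≥ 3  holds
[4] r = 5, and 5 ≠ 8  holds
[5] r = 5, and 5 ≠ 7  holds

Constraint 2 is violated.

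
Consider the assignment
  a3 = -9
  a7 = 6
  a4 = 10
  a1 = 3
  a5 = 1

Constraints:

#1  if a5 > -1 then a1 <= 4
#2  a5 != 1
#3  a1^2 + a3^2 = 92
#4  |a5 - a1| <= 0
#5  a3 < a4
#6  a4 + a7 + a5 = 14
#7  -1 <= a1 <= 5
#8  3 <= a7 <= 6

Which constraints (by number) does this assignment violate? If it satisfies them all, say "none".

#1 a5 = 1 > -1, so we need a1 ≤ 4; a1 = 3 ≤ 4 — holds.
#2 a5 = 1, but 1 is required to differ — fails.
#3 a1^2 + a3^2 = 3^2 + (-9)^2 = 9 + 81 = 90, not 92 — fails.
#4 |1 - 3| = 2; 2 > 0, exceeds bound 0 — fails.
#5 a3 = -9, a4 = 10; -9 < 10 — holds.
#6 a4 + a7 + a5 = 10 + 6 + 1 = 17, not 14 — fails.
#7 a1 = 3 lies in [-1, 5] — holds.
#8 a7 = 6 lies in [3, 6] — holds.

Violated: 2, 3, 4, and 6.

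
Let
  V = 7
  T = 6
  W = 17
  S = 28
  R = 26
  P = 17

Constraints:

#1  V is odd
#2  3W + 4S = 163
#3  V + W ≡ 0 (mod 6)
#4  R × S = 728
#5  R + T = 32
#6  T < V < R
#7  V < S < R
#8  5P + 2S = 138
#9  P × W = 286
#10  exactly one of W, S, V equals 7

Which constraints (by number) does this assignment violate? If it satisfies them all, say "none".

#1 V = 7 is odd  true
#2 3W + 4S = 3(17) + 4(28) = 163  true
#3 V + W = 24; 24 mod 6 = 0  true
#4 R × S = 26 × 28 = 728  true
#5 R + T = 26 + 6 = 32  true
#6 values 6 < 7 < 26  true
#7 values 7, 28, 26; S = 28 is not < R = 26  false
#8 5P + 2S = 5(17) + 2(28) = 141, not 138  false
#9 P × W = 17 × 17 = 289, not 286  false
#10 W=17, S=28, V=7; 1 of them equals 7  true

Constraints 7, 8, and 9 do not hold.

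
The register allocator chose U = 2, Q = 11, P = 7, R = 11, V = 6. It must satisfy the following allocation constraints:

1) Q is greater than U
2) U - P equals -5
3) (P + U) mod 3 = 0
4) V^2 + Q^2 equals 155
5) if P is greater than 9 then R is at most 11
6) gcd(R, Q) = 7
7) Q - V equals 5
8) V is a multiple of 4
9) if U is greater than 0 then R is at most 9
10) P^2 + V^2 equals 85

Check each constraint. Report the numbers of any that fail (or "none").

Constraints 4, 6, 8, and 9 do not hold.

1) Q = 11, U = 2; 11 > 2 — holds.
2) U - P = 2 - 7 = -5 — holds.
3) P + U = 9; 9 mod 3 = 0 — holds.
4) V^2 + Q^2 = 6^2 + 11^2 = 36 + 121 = 157, not 155 — fails.
5) P = 7, not > 9; antecedent false, conditional vacuously true — holds.
6) gcd(11, 11) = 11, not 7 — fails.
7) Q - V = 11 - 6 = 5 — holds.
8) 6 = 4*1 + 2, so 4 does not divide 6 — fails.
9) U = 2 > 0, so we need R ≤ 9; but R = 11 > 9 — fails.
10) P^2 + V^2 = 7^2 + 6^2 = 49 + 36 = 85 — holds.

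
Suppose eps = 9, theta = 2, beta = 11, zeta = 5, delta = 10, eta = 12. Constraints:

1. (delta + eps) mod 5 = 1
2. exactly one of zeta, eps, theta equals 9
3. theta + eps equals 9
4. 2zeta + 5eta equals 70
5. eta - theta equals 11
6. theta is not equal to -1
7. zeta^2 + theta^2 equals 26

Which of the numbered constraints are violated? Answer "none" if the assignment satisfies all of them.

1. delta + eps = 19; 19 mod 5 = 4, not 1  false
2. zeta=5, eps=9, theta=2; 1 of them equals 9  true
3. theta + eps = 2 + 9 = 11, not 9  false
4. 2zeta + 5eta = 2(5) + 5(12) = 70  true
5. eta - theta = 12 - 2 = 10, not 11  false
6. theta = 2, and 2 ≠ -1  true
7. zeta^2 + theta^2 = 5^2 + 2^2 = 25 + 4 = 29, not 26  false

Violated: 1, 3, 5, and 7.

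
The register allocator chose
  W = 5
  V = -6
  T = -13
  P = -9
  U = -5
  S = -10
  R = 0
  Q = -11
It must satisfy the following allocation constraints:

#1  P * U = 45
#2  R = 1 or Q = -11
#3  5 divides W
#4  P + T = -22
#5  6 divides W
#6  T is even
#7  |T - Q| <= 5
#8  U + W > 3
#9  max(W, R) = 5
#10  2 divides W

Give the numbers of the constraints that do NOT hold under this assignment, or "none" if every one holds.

Constraints 5, 6, 8, 10 do not hold.

#1 P * U = -9 * (-5) = 45 — holds.
#2 R = 0 ≠ 1, but Q = -11 = -11 (second disjunct) — holds.
#3 5 / 5 = 1, so 5 divides 5 — holds.
#4 P + T = -9 + (-13) = -22 — holds.
#5 5 = 6*0 + 5, so 6 does not divide 5 — fails.
#6 T = -13 is odd — fails.
#7 |-13 - (-11)| = 2; 2 ≤ 5 — holds.
#8 U + W = -5 + 5 = 0; 0 ≤ 3, bound 3 not met — fails.
#9 max(5, 0) = 5 — holds.
#10 5 = 2*2 + 1, so 2 does not divide 5 — fails.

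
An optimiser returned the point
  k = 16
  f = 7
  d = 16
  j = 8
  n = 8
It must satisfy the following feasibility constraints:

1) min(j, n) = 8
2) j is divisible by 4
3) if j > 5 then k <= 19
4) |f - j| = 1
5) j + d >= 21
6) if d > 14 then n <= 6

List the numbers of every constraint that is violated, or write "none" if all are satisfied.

Constraint 6 is violated.

1) min(8, 8) = 8  OK
2) 8 / 4 = 2, so 4 divides 8  OK
3) j = 8 > 5, so we need k ≤ 19; k = 16 ≤ 19  OK
4) |7 - 8| = 1  OK
5) j + d = 8 + 16 = 24; 24 ≥ 21  OK
6) d = 16 > 14, so we need n ≤ 6; but n = 8 > 6  FAIL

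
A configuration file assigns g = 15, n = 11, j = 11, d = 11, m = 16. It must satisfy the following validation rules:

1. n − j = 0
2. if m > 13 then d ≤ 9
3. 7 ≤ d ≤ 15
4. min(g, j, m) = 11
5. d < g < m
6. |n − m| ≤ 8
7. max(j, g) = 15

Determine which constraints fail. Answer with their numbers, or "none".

Constraint 2 does not hold.

1. n − j = 11 − 11 = 0  ✓
2. m = 16 > 13, so we need d ≤ 9; but d = 11 > 9  ✗
3. d = 11 lies in [7, 15]  ✓
4. min(15, 11, 16) = 11  ✓
5. values 11 < 15 < 16  ✓
6. |11 − 16| = 5; 5 ≤ 8  ✓
7. max(11, 15) = 15  ✓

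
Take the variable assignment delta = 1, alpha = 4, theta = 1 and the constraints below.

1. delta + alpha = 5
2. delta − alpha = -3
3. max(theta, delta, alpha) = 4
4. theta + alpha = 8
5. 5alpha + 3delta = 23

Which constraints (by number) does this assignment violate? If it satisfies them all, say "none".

Violated: 4.

1. delta + alpha = 1 + 4 = 5  OK
2. delta − alpha = 1 − 4 = -3  OK
3. max(1, 1, 4) = 4  OK
4. theta + alpha = 1 + 4 = 5, not 8  FAIL
5. 5alpha + 3delta = 5(4) + 3(1) = 23  OK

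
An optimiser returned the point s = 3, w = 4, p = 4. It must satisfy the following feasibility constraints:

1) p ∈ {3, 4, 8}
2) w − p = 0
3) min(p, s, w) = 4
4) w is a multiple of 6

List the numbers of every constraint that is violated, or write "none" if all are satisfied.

1) p = 4 is in {3, 4, 8}  true
2) w − p = 4 − 4 = 0  true
3) min(4, 3, 4) = 3, not 4  false
4) 4 = 6×0 + 4, so 6 does not divide 4  false

Violated: 3, 4.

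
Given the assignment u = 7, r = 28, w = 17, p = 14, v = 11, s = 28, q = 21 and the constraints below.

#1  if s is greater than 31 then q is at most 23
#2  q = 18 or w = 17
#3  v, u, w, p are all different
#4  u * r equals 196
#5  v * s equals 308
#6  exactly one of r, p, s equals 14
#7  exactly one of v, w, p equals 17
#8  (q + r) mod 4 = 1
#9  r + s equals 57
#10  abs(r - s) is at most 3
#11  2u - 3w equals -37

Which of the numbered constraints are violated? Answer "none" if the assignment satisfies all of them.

#1 s = 28, not > 31; antecedent false, conditional vacuously true — satisfied.
#2 q = 21 ≠ 18, but w = 17 = 17 (second disjunct) — satisfied.
#3 values 11, 7, 17, 14 are pairwise distinct — satisfied.
#4 u * r = 7 * 28 = 196 — satisfied.
#5 v * s = 11 * 28 = 308 — satisfied.
#6 r=28, p=14, s=28; 1 of them equals 14 — satisfied.
#7 v=11, w=17, p=14; 1 of them equals 17 — satisfied.
#8 q + r = 49; 49 mod 4 = 1 — satisfied.
#9 r + s = 28 + 28 = 56, not 57 — violated.
#10 abs(28 - 28) = 0; 0 ≤ 3 — satisfied.
#11 2u - 3w = 2(7) - 3(17) = -37 — satisfied.

The assignment fails constraint 9.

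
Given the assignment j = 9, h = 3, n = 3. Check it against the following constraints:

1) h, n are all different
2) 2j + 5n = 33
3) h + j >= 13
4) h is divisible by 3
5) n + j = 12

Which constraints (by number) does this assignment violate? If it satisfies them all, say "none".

1) h = n = 3, not all different — does not hold.
2) 2j + 5n = 2(9) + 5(3) = 33 — holds.
3) h + j = 3 + 9 = 12; 12 < 13, bound 13 not met — does not hold.
4) 3 / 3 = 1, so 3 divides 3 — holds.
5) n + j = 3 + 9 = 12 — holds.

Constraints 1 and 3 do not hold.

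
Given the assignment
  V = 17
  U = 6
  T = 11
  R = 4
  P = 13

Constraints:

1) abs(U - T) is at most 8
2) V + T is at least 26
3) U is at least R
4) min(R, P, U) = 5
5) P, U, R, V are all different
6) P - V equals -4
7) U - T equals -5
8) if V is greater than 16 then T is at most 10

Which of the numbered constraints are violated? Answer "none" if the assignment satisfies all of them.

1) abs(6 - 11) = 5; 5 ≤ 8  yes
2) V + T = 17 + 11 = 28; 28 ≥ 26  yes
3) U = 6, R = 4; 6 ≥ 4  yes
4) min(4, 13, 6) = 4, not 5  no
5) values 13, 6, 4, 17 are pairwise distinct  yes
6) P - V = 13 - 17 = -4  yes
7) U - T = 6 - 11 = -5  yes
8) V = 17 > 16, so we need T ≤ 10; but T = 11 > 10  no

Constraints 4 and 8 do not hold.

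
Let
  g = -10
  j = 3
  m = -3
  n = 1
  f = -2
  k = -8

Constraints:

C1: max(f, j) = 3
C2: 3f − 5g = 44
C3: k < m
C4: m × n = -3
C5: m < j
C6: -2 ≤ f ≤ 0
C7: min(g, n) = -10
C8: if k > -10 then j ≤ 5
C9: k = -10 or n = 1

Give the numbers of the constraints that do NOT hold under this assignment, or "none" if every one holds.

C1: max(-2, 3) = 3  yes
C2: 3f − 5g = 3(-2) − 5(-10) = 44  yes
C3: k = -8, m = -3; -8 < -3  yes
C4: m × n = -3 × 1 = -3  yes
C5: m = -3, j = 3; -3 < 3  yes
C6: f = -2 lies in [-2, 0]  yes
C7: min(-10, 1) = -10  yes
C8: k = -8 > -10, so we need j ≤ 5; j = 3 ≤ 5  yes
C9: k = -8 ≠ -10, but n = 1 = 1 (second disjunct)  yes

None — every constraint holds.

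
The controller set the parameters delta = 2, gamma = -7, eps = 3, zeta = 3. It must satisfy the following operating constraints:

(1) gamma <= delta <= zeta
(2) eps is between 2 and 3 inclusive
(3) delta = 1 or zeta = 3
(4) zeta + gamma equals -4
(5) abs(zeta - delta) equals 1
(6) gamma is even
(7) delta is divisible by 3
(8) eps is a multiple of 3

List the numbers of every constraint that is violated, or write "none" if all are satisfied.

(1) values -7 <= 2 <= 3 — OK.
(2) eps = 3 lies in [2, 3] — OK.
(3) delta = 2 ≠ 1, but zeta = 3 = 3 (second disjunct) — OK.
(4) zeta + gamma = 3 + (-7) = -4 — OK.
(5) abs(3 - 2) = 1 — OK.
(6) gamma = -7 is odd — violated.
(7) 2 = 3*0 + 2, so 3 does not divide 2 — violated.
(8) 3 / 3 = 1, so 3 divides 3 — OK.

No — constraints 6 and 7 are not satisfied.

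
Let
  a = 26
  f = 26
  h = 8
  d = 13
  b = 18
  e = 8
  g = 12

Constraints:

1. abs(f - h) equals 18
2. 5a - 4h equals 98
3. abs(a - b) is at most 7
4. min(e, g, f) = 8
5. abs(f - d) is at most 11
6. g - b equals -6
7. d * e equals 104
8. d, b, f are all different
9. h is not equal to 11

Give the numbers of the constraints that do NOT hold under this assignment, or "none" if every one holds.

1. abs(26 - 8) = 18 — holds.
2. 5a - 4h = 5(26) - 4(8) = 98 — holds.
3. abs(26 - 18) = 8; 8 > 7, exceeds bound 7 — fails.
4. min(8, 12, 26) = 8 — holds.
5. abs(26 - 13) = 13; 13 > 11, exceeds bound 11 — fails.
6. g - b = 12 - 18 = -6 — holds.
7. d * e = 13 * 8 = 104 — holds.
8. values 13, 18, 26 are pairwise distinct — holds.
9. h = 8, and 8 ≠ 11 — holds.

No — constraints 3 and 5 are not satisfied.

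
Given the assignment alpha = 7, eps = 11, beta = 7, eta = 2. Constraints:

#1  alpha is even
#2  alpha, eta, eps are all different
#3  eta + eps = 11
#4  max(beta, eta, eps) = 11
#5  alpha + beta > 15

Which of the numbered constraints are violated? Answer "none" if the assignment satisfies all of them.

#1 alpha = 7 is odd  no
#2 values 7, 2, 11 are pairwise distinct  yes
#3 eta + eps = 2 + 11 = 13, not 11  no
#4 max(7, 2, 11) = 11  yes
#5 alpha + beta = 7 + 7 = 14; 14 ≤ 15, bound 15 not met  no

No — constraints 1, 3, 5 are not satisfied.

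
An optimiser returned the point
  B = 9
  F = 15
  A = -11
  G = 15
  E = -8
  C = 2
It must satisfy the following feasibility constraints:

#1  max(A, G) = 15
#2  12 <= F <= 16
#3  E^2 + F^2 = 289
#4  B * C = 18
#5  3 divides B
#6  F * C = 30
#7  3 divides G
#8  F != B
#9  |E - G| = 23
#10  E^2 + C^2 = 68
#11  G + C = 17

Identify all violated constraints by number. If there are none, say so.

All constraints are satisfied.

#1 max(-11, 15) = 15 — holds.
#2 F = 15 lies in [12, 16] — holds.
#3 E^2 + F^2 = (-8)^2 + 15^2 = 64 + 225 = 289 — holds.
#4 B * C = 9 * 2 = 18 — holds.
#5 9 / 3 = 3, so 3 divides 9 — holds.
#6 F * C = 15 * 2 = 30 — holds.
#7 15 / 3 = 5, so 3 divides 15 — holds.
#8 F = 15, B = 9; distinct — holds.
#9 |-8 - 15| = 23 — holds.
#10 E^2 + C^2 = (-8)^2 + 2^2 = 64 + 4 = 68 — holds.
#11 G + C = 15 + 2 = 17 — holds.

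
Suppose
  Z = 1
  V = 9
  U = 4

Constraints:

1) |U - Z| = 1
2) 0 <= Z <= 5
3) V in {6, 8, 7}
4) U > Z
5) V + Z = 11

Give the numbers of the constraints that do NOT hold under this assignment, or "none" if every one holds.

1) |4 - 1| = 3, not 1  no
2) Z = 1 lies in [0, 5]  yes
3) V = 9 is not in {6, 8, 7}  no
4) U = 4, Z = 1; 4 > 1  yes
5) V + Z = 9 + 1 = 10, not 11  no

The assignment fails constraints 1, 3, 5.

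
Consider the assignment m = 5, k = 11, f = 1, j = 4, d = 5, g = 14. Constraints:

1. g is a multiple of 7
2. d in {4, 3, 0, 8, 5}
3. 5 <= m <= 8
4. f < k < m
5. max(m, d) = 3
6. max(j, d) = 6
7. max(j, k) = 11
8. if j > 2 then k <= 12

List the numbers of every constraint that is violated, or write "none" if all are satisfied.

1. 14 / 7 = 2, so 7 divides 14  yes
2. d = 5 is in {4, 3, 0, 8, 5}  yes
3. m = 5 lies in [5, 8]  yes
4. values 1, 11, 5; k = 11 is not < m = 5  no
5. max(5, 5) = 5, not 3  no
6. max(4, 5) = 5, not 6  no
7. max(4, 11) = 11  yes
8. j = 4 > 2, so we need k ≤ 12; k = 11 ≤ 12  yes

No — constraints 4, 5, 6 are not satisfied.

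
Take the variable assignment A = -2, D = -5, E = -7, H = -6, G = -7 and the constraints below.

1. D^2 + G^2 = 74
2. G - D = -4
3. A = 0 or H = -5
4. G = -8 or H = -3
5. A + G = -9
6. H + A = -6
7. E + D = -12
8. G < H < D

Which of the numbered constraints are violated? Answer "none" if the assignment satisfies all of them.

Constraints 2, 3, 4, 6 do not hold.

1. D^2 + G^2 = (-5)^2 + (-7)^2 = 25 + 49 = 74 — satisfied.
2. G - D = -7 - (-5) = -2, not -4 — violated.
3. A = -2 ≠ 0 and H = -6 ≠ -5; both disjuncts false — violated.
4. G = -7 ≠ -8 and H = -6 ≠ -3; both disjuncts false — violated.
5. A + G = -2 + (-7) = -9 — satisfied.
6. H + A = -6 + (-2) = -8, not -6 — violated.
7. E + D = -7 + (-5) = -12 — satisfied.
8. values -7 < -6 < -5 — satisfied.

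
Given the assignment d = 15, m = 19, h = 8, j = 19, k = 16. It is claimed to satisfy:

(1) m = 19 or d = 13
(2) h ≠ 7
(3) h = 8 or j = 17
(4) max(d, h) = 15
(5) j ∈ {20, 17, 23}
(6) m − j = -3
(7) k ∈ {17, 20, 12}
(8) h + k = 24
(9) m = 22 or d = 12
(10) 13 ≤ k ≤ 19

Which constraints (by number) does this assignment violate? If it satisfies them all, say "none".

The assignment fails constraints 5, 6, 7, and 9.

(1) m = 19 = 19 (first disjunct) — holds.
(2) h = 8, and 8 ≠ 7 — holds.
(3) h = 8 = 8 (first disjunct) — holds.
(4) max(15, 8) = 15 — holds.
(5) j = 19 is not in {20, 17, 23} — fails.
(6) m − j = 19 − 19 = 0, not -3 — fails.
(7) k = 16 is not in {17, 20, 12} — fails.
(8) h + k = 8 + 16 = 24 — holds.
(9) m = 19 ≠ 22 and d = 15 ≠ 12; both disjuncts false — fails.
(10) k = 16 lies in [13, 19] — holds.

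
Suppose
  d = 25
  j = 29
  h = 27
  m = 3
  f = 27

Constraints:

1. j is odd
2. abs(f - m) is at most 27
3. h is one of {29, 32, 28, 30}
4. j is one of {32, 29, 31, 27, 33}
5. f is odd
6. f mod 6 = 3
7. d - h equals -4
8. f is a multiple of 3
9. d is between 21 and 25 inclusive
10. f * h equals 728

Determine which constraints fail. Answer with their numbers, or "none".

No — constraints 3, 7, and 10 are not satisfied.

1. j = 29 is odd — satisfied.
2. abs(27 - 3) = 24; 24 ≤ 27 — satisfied.
3. h = 27 is not in {29, 32, 28, 30} — violated.
4. j = 29 is in {32, 29, 31, 27, 33} — satisfied.
5. f = 27 is odd — satisfied.
6. 27 mod 6 = 3 — satisfied.
7. d - h = 25 - 27 = -2, not -4 — violated.
8. 27 / 3 = 9, so 3 divides 27 — satisfied.
9. d = 25 lies in [21, 25] — satisfied.
10. f * h = 27 * 27 = 729, not 728 — violated.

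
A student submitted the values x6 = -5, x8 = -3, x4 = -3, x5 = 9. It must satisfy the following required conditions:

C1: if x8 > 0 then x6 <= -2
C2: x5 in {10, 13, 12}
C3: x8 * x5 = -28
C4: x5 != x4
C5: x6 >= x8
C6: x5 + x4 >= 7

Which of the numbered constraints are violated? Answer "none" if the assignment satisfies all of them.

No — constraints 2, 3, 5, 6 are not satisfied.

C1: x8 = -3, not > 0; antecedent false, conditional vacuously true — OK.
C2: x5 = 9 is not in {10, 13, 12} — violated.
C3: x8 * x5 = -3 * 9 = -27, not -28 — violated.
C4: x5 = 9, x4 = -3; distinct — OK.
C5: x6 = -5, x8 = -3; -5 < -3 (want ≥) — violated.
C6: x5 + x4 = 9 + (-3) = 6; 6 < 7, bound 7 not met — violated.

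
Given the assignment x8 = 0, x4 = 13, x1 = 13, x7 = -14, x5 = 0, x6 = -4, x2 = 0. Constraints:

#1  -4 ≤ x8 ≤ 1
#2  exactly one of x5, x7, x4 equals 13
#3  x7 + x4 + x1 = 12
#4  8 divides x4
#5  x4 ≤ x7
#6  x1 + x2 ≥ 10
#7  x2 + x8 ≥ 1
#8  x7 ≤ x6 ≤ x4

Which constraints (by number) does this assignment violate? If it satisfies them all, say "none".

No — constraints 4, 5, and 7 are not satisfied.

#1 x8 = 0 lies in [-4, 1] — satisfied.
#2 x5=0, x7=-14, x4=13; 1 of them equals 13 — satisfied.
#3 x7 + x4 + x1 = -14 + 13 + 13 = 12 — satisfied.
#4 13 = 8×1 + 5, so 8 does not divide 13 — violated.
#5 x4 = 13, x7 = -14; 13 > -14 (want ≤) — violated.
#6 x1 + x2 = 13 + 0 = 13; 13 ≥ 10 — satisfied.
#7 x2 + x8 = 0 + 0 = 0; 0 < 1, bound 1 not met — violated.
#8 values -14 ≤ -4 ≤ 13 — satisfied.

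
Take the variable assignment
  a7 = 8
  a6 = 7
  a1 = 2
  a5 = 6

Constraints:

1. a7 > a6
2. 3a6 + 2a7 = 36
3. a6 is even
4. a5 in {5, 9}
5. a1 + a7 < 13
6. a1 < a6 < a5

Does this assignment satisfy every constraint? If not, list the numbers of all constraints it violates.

Constraints 2, 3, 4, and 6 do not hold.

1. a7 = 8, a6 = 7; 8 > 7 — holds.
2. 3a6 + 2a7 = 3(7) + 2(8) = 37, not 36 — does not hold.
3. a6 = 7 is odd — does not hold.
4. a5 = 6 is not in {5, 9} — does not hold.
5. a1 + a7 = 2 + 8 = 10; 10 < 13 — holds.
6. values 2, 7, 6; a6 = 7 is not < a5 = 6 — does not hold.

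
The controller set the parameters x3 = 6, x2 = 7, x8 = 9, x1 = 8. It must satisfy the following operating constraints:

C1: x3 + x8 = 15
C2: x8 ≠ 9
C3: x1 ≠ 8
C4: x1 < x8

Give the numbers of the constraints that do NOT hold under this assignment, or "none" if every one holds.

Violated: 2 and 3.

C1: x3 + x8 = 6 + 9 = 15 — satisfied.
C2: x8 = 9, but 9 is required to differ — violated.
C3: x1 = 8, but 8 is required to differ — violated.
C4: x1 = 8, x8 = 9; 8 < 9 — satisfied.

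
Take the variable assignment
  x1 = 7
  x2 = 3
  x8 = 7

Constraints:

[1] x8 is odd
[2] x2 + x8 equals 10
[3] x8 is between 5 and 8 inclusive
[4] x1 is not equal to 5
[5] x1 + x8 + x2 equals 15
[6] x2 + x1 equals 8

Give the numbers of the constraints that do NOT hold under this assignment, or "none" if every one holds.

[1] x8 = 7 is odd  OK
[2] x2 + x8 = 3 + 7 = 10  OK
[3] x8 = 7 lies in [5, 8]  OK
[4] x1 = 7, and 7 ≠ 5  OK
[5] x1 + x8 + x2 = 7 + 7 + 3 = 17, not 15  FAIL
[6] x2 + x1 = 3 + 7 = 10, not 8  FAIL

No — constraints 5 and 6 are not satisfied.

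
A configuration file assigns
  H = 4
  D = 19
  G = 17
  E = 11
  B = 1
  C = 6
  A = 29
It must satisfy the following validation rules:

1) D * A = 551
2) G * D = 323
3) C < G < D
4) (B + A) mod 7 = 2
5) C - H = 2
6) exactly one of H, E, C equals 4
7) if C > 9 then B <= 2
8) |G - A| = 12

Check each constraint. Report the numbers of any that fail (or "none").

1) D * A = 19 * 29 = 551 — OK.
2) G * D = 17 * 19 = 323 — OK.
3) values 6 < 17 < 19 — OK.
4) B + A = 30; 30 mod 7 = 2 — OK.
5) C - H = 6 - 4 = 2 — OK.
6) H=4, E=11, C=6; 1 of them equals 4 — OK.
7) C = 6, not > 9; antecedent false, conditional vacuously true — OK.
8) |17 - 29| = 12 — OK.

All constraints are satisfied.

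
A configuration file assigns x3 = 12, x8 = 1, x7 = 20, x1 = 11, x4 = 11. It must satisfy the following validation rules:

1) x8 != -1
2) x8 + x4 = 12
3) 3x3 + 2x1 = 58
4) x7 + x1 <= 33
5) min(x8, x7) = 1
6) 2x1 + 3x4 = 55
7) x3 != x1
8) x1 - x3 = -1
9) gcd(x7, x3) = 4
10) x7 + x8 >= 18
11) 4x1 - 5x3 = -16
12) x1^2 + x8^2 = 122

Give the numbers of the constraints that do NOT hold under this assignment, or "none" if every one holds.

1) x8 = 1, and 1 ≠ -1 — holds.
2) x8 + x4 = 1 + 11 = 12 — holds.
3) 3x3 + 2x1 = 3(12) + 2(11) = 58 — holds.
4) x7 + x1 = 20 + 11 = 31; 31 ≤ 33 — holds.
5) min(1, 20) = 1 — holds.
6) 2x1 + 3x4 = 2(11) + 3(11) = 55 — holds.
7) x3 = 12, x1 = 11; distinct — holds.
8) x1 - x3 = 11 - 12 = -1 — holds.
9) gcd(20, 12) = 4 — holds.
10) x7 + x8 = 20 + 1 = 21; 21 ≥ 18 — holds.
11) 4x1 - 5x3 = 4(11) - 5(12) = -16 — holds.
12) x1^2 + x8^2 = 11^2 + 1^2 = 121 + 1 = 122 — holds.

None — every constraint holds.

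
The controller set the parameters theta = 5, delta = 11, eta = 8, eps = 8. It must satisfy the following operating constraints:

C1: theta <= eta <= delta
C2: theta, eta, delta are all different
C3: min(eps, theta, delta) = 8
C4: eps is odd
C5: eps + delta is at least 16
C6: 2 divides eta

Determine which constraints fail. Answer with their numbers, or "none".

C1: values 5 <= 8 <= 11 — holds.
C2: values 5, 8, 11 are pairwise distinct — holds.
C3: min(8, 5, 11) = 5, not 8 — does not hold.
C4: eps = 8 is even — does not hold.
C5: eps + delta = 8 + 11 = 19; 19 ≥ 16 — holds.
C6: 8 / 2 = 4, so 2 divides 8 — holds.

Constraints 3, 4 do not hold.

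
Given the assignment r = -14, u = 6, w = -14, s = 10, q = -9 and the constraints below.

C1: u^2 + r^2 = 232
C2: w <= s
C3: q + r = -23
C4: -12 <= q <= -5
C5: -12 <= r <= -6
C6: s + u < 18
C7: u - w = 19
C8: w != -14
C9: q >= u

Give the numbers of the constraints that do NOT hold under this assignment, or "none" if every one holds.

C1: u^2 + r^2 = 6^2 + (-14)^2 = 36 + 196 = 232 — satisfied.
C2: w = -14, s = 10; -14 ≤ 10 — satisfied.
C3: q + r = -9 + (-14) = -23 — satisfied.
C4: q = -9 lies in [-12, -5] — satisfied.
C5: r = -14 is outside [-12, -6] — violated.
C6: s + u = 10 + 6 = 16; 16 < 18 — satisfied.
C7: u - w = 6 - (-14) = 20, not 19 — violated.
C8: w = -14, but -14 is required to differ — violated.
C9: q = -9, u = 6; -9 < 6 (want ≥) — violated.

Violated: 5, 7, 8, and 9.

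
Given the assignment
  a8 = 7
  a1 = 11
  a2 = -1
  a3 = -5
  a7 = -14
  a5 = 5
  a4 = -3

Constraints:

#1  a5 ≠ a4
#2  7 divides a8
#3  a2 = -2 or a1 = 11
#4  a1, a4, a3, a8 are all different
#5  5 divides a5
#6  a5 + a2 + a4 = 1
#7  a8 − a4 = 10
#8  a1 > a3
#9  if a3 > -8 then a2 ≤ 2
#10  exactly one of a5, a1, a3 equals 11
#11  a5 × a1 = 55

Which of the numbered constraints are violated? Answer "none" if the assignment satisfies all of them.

No violations.

#1 a5 = 5, a4 = -3; distinct — OK.
#2 7 / 7 = 1, so 7 divides 7 — OK.
#3 a2 = -1 ≠ -2, but a1 = 11 = 11 (second disjunct) — OK.
#4 values 11, -3, -5, 7 are pairwise distinct — OK.
#5 5 / 5 = 1, so 5 divides 5 — OK.
#6 a5 + a2 + a4 = 5 + (-1) + (-3) = 1 — OK.
#7 a8 − a4 = 7 − (-3) = 10 — OK.
#8 a1 = 11, a3 = -5; 11 > -5 — OK.
#9 a3 = -5 > -8, so we need a2 ≤ 2; a2 = -1 ≤ 2 — OK.
#10 a5=5, a1=11, a3=-5; 1 of them equals 11 — OK.
#11 a5 × a1 = 5 × 11 = 55 — OK.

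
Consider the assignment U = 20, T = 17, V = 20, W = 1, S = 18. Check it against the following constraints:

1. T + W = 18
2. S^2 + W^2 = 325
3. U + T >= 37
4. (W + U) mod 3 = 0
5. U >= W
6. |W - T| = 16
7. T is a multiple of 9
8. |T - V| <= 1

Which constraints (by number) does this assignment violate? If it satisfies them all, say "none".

The assignment fails constraints 7, 8.

1. T + W = 17 + 1 = 18 — satisfied.
2. S^2 + W^2 = 18^2 + 1^2 = 324 + 1 = 325 — satisfied.
3. U + T = 20 + 17 = 37; 37 ≥ 37 — satisfied.
4. W + U = 21; 21 mod 3 = 0 — satisfied.
5. U = 20, W = 1; 20 ≥ 1 — satisfied.
6. |1 - 17| = 16 — satisfied.
7. 17 = 9*1 + 8, so 9 does not divide 17 — violated.
8. |17 - 20| = 3; 3 > 1, exceeds bound 1 — violated.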